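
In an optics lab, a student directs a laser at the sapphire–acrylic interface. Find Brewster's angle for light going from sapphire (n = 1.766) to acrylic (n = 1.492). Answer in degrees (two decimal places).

θ_B ≈ 40.19°

Brewster's condition: tan θ_B = n₂/n₁ = 1.492/1.766 = 0.8448.
So θ_B = arctan 0.8448 = 40.19°.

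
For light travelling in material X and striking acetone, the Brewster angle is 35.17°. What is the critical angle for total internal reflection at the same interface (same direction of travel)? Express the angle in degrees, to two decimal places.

θ_c ≈ 44.80°

n₂/n₁ = tan 35.17° = 0.7046; the critical angle satisfies sin θ_c = n₂/n₁.
θ_c = arcsin(0.7046) = 44.80°.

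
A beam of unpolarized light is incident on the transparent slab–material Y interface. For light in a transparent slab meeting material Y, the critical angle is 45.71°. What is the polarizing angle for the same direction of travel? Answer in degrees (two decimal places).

θ_B ≈ 35.60°

n₂/n₁ = sin θ_c = sin 45.71° = 0.7158.
tan θ_B equals the same ratio, so θ_B = arctan(0.7158) = 35.60°.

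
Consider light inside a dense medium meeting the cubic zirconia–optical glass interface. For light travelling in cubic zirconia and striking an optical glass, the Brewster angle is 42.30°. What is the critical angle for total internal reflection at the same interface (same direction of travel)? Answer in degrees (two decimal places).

n₂/n₁ = tan 42.30° = 0.9099; the critical angle satisfies sin θ_c = n₂/n₁.
θ_c = arcsin(0.9099) = 65.50°.

θ_c ≈ 65.50°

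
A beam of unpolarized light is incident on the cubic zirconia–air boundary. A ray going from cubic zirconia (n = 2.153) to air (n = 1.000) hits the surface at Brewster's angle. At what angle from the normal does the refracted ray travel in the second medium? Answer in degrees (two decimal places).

θ_B = arctan(n₂/n₁) = arctan(1.000/2.153) = 24.91°.
Since θ_B + θ_t = 90° at Brewster incidence, θ_t = 90° − 24.91° = 65.09°.

θ_t ≈ 65.09°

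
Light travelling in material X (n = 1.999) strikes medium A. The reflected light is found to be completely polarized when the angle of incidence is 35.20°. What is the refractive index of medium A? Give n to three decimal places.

n ≈ 1.410

Brewster's law: tan θ_B = n₂/n₁ (light incident in material X, refracted into medium A).
n₂ = n₁ tan θ_B = 1.999 × tan 35.20° = 1.410.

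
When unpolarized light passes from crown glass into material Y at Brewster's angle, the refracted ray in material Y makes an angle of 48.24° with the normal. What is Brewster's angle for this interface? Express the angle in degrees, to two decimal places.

θ_B ≈ 41.76°

At Brewster's angle the reflected and refracted rays are perpendicular, so θ_B + θ_t = 90°.
So θ_B = 90° − θ_t = 90° − 48.24° = 41.76°.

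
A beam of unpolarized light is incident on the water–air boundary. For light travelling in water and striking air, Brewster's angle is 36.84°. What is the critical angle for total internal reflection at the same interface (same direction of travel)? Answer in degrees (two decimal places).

From Brewster, n₂/n₁ = tan θ_B = tan 36.84° = 0.7492.
Then sin θ_c = n₂/n₁ = 0.7492, so θ_c = arcsin 0.7492 = 48.52°.

θ_c ≈ 48.52°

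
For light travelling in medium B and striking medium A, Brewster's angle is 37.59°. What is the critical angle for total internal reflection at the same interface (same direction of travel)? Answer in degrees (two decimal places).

θ_c ≈ 50.34°

tan θ_B = n₂/n₁ = tan 37.59° = 0.7698.
Total internal reflection: sin θ_c = n₂/n₁ = 0.7698.
θ_c = arcsin(0.7698) = 50.34°.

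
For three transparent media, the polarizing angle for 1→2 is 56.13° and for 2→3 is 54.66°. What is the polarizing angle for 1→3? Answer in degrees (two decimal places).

Each Brewster angle gives a ratio: n₂/n₁ = tan 56.13° = 1.4898, n₃/n₂ = tan 54.66° = 1.4103.
Multiplying, n₃/n₁ = 1.4898 × 1.4103 = 2.1011, and θ_B(1→3) = arctan 2.1011 = 64.55°.

θ_B ≈ 64.55°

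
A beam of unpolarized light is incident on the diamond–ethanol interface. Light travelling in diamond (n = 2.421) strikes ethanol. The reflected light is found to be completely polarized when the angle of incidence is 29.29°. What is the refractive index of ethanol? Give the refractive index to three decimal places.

Brewster's law: tan θ_B = n₂/n₁ (light incident in diamond, refracted into ethanol).
n₂ = n₁ tan θ_B = 2.421 × tan 29.29° = 1.358.

n ≈ 1.358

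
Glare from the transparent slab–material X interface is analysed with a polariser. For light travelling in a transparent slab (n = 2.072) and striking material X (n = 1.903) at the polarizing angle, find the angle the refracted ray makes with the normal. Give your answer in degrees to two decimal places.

θ_t ≈ 47.43°

First find Brewster's angle: tan θ_B = 1.903/2.072 = 0.9184, giving θ_B = 42.57°.
Since θ_B + θ_t = 90° at Brewster incidence, θ_t = 90° − 42.57° = 47.43°.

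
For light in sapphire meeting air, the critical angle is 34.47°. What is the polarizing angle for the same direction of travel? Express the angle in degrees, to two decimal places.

sin θ_c = n₂/n₁, so n₂/n₁ = sin 34.47° = 0.5660.
Brewster: tan θ_B = n₂/n₁ = 0.5660.
θ_B = arctan(0.5660) = 29.51°.

θ_B ≈ 29.51°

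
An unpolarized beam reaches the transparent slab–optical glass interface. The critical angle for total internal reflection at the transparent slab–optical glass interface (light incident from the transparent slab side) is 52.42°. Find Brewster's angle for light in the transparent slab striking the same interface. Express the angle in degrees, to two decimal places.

θ_B ≈ 38.40°

At the critical angle sin θ_c = n₂/n₁, giving n₂/n₁ = sin 52.42° = 0.7925.
Then tan θ_B = n₂/n₁ = 0.7925, so θ_B = arctan 0.7925 = 38.40°.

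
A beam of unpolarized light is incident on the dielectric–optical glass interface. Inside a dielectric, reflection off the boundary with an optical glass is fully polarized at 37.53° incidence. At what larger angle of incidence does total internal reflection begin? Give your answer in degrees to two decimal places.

From Brewster, n₂/n₁ = tan θ_B = tan 37.53° = 0.7682.
Then sin θ_c = n₂/n₁ = 0.7682, so θ_c = arcsin 0.7682 = 50.19°.

θ_c ≈ 50.19°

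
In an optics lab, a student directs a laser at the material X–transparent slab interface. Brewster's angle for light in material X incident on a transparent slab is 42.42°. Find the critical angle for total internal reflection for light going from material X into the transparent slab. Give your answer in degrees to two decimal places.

θ_c ≈ 66.03°

n₂/n₁ = tan 42.42° = 0.9138; the critical angle satisfies sin θ_c = n₂/n₁.
θ_c = arcsin(0.9138) = 66.03°.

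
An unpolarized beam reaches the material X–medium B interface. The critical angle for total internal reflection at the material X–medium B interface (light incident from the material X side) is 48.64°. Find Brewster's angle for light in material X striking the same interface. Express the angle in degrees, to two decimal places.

θ_B ≈ 36.89°

n₂/n₁ = sin θ_c = sin 48.64° = 0.7506.
tan θ_B equals the same ratio, so θ_B = arctan(0.7506) = 36.89°.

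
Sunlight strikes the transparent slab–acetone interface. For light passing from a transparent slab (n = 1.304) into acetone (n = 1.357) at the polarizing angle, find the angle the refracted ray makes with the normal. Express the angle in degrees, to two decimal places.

θ_t ≈ 43.86°

θ_B = arctan(n₂/n₁) = arctan(1.357/1.304) = 46.14°.
The refracted ray is perpendicular to the reflected ray, so θ_t = 90° − θ_B = 43.86°.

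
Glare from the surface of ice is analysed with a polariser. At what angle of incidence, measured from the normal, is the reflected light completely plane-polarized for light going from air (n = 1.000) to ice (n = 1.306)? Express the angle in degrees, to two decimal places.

Here n₂/n₁ = 1.306/1.000 = 1.3060, and Brewster's law gives tan θ_B = n₂/n₁.
θ_B = arctan(1.3060) = 52.56°.

θ_B ≈ 52.56°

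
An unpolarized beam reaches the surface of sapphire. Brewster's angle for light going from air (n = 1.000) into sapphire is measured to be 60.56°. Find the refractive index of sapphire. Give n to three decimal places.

n ≈ 1.772

At Brewster's angle, tan θ_B = n₂/n₁ with n₁ on the incident side (air) and n₂ on the transmitted side (sapphire).
n₂ = n₁ tan θ_B = 1.000 × tan 60.56° = 1.772.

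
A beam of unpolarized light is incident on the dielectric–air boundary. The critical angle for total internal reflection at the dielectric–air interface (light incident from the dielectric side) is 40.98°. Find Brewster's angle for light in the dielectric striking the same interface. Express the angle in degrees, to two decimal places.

n₂/n₁ = sin θ_c = sin 40.98° = 0.6558.
tan θ_B equals the same ratio, so θ_B = arctan(0.6558) = 33.26°.

θ_B ≈ 33.26°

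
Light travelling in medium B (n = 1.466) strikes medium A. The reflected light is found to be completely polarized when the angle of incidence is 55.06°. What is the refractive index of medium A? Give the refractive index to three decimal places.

Brewster's law: tan θ_B = n₂/n₁ (light incident in medium B, refracted into medium A).
n₂ = n₁ tan θ_B = 1.466 × tan 55.06° = 2.098.

n ≈ 2.098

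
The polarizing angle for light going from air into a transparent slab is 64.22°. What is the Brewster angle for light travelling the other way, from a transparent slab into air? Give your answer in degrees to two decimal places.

θ_B' ≈ 25.78°

The two Brewster angles are complementary: θ_B' = 90° − θ_B = 90° − 64.22° = 25.78°.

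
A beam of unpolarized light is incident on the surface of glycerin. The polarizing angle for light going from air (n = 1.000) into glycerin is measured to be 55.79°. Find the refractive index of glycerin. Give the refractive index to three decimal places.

Brewster's law: tan θ_B = n₂/n₁ (light incident in air, refracted into glycerin).
n₂ = n₁ tan θ_B = 1.000 × tan 55.79° = 1.471.

n ≈ 1.471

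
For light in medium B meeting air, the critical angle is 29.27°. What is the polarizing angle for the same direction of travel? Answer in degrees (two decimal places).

θ_B ≈ 26.06°

At the critical angle sin θ_c = n₂/n₁, giving n₂/n₁ = sin 29.27° = 0.4889.
Then tan θ_B = n₂/n₁ = 0.4889, so θ_B = arctan 0.4889 = 26.06°.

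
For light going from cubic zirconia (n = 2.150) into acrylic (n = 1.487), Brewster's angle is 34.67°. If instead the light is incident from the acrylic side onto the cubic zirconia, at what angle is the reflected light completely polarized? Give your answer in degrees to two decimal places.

The two Brewster angles are complementary: θ_B' = 90° − θ_B = 90° − 34.67° = 55.33°.

θ_B' ≈ 55.33°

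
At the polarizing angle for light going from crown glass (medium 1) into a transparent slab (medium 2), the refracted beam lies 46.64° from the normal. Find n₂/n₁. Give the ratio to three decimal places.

θ_B + θ_t = 90°, so θ_B = 90° − 46.64° = 43.36°.
Then n₂/n₁ = tan θ_B = tan 43.36° = 0.944.

n₂/n₁ ≈ 0.944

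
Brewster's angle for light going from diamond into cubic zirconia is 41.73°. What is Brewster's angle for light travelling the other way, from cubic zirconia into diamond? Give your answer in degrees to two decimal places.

θ_B' ≈ 48.27°

The two Brewster angles are complementary: θ_B' = 90° − θ_B = 90° − 41.73° = 48.27°.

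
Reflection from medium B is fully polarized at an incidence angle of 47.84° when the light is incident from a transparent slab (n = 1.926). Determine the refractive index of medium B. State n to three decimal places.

n ≈ 2.127

At Brewster's angle, tan θ_B = n₂/n₁ with n₁ on the incident side (a transparent slab) and n₂ on the transmitted side (medium B).
n₂ = n₁ tan θ_B = 1.926 × tan 47.84° = 2.127.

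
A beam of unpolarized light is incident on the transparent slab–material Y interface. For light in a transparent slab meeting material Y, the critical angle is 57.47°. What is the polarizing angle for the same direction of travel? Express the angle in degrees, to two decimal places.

sin θ_c = n₂/n₁, so n₂/n₁ = sin 57.47° = 0.8431.
Brewster: tan θ_B = n₂/n₁ = 0.8431.
θ_B = arctan(0.8431) = 40.13°.

θ_B ≈ 40.13°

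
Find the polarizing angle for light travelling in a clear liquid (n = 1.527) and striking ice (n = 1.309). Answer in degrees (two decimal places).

The reflected p-component vanishes when tan θ_B = n₂/n₁.
tan θ_B = n₂/n₁ = 1.309/1.527 = 0.8572. Taking the arctangent, θ_B = 40.60°.

θ_B ≈ 40.60°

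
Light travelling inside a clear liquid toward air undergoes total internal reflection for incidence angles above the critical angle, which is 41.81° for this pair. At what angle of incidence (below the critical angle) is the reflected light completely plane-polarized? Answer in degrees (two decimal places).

θ_B ≈ 33.69°

At the critical angle sin θ_c = n₂/n₁, giving n₂/n₁ = sin 41.81° = 0.6667.
Then tan θ_B = n₂/n₁ = 0.6667, so θ_B = arctan 0.6667 = 33.69°.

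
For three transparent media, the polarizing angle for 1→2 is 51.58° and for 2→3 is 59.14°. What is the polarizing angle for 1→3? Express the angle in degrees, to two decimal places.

θ_B ≈ 64.64°

n₂/n₁ = tan 51.58° = 1.2608 and n₃/n₂ = tan 59.14° = 1.6735.
Multiplying, n₃/n₁ = 1.2608 × 1.6735 = 2.1100, and θ_B(1→3) = arctan 2.1100 = 64.64°.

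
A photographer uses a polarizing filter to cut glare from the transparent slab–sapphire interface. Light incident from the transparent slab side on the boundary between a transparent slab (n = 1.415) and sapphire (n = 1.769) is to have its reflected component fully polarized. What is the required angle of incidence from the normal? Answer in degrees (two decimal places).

Here n₂/n₁ = 1.769/1.415 = 1.2502, and Brewster's law gives tan θ_B = n₂/n₁.
θ_B = arctan(1.2502) = 51.34°.

θ_B ≈ 51.34°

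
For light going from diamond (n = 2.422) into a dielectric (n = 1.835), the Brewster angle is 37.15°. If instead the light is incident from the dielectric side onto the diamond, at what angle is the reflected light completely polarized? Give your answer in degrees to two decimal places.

θ_B' ≈ 52.85°

tan θ_B' = n₁/n₂ = 1/tan θ_B, so θ_B' = 90° − θ_B.
θ_B' = 90° − 37.15° = 52.85°.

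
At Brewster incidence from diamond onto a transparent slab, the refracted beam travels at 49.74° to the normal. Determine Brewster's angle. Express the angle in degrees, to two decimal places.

Brewster's condition makes the reflected and refracted beams perpendicular: θ_B + θ_t = 90°.
So θ_B = 90° − θ_t = 90° − 49.74° = 40.26°.

θ_B ≈ 40.26°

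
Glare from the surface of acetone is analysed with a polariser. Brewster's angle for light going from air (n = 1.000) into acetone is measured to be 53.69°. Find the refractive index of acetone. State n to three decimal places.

n ≈ 1.361

At Brewster's angle, tan θ_B = n₂/n₁ with n₁ on the incident side (air) and n₂ on the transmitted side (acetone).
n₂ = n₁ tan θ_B = 1.000 × tan 53.69° = 1.361.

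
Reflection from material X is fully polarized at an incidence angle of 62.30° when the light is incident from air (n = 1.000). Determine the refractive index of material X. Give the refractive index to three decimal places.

Full polarization of the reflected beam means tan θ_B = n₂/n₁, where n₁ is the incident medium (air).
n₂ = n₁ tan θ_B = 1.000 × tan 62.30° = 1.905.

n ≈ 1.905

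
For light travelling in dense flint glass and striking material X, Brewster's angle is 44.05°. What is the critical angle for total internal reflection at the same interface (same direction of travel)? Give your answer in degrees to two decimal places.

From Brewster, n₂/n₁ = tan θ_B = tan 44.05° = 0.9674.
Then sin θ_c = n₂/n₁ = 0.9674, so θ_c = arcsin 0.9674 = 75.32°.

θ_c ≈ 75.32°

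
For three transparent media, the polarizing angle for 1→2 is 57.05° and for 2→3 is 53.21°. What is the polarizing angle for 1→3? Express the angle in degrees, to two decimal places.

θ_B ≈ 64.14°

Each Brewster angle gives a ratio: n₂/n₁ = tan 57.05° = 1.5428, n₃/n₂ = tan 53.21° = 1.3372.
n₃/n₁ = 2.0631. Then tan θ_B(1→3) = n₃/n₁, so θ_B(1→3) = arctan(2.0631) = 64.14°.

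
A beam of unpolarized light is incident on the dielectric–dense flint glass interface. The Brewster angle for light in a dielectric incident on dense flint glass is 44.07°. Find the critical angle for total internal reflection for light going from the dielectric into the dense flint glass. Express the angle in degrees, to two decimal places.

θ_c ≈ 75.48°

n₂/n₁ = tan 44.07° = 0.9681; the critical angle satisfies sin θ_c = n₂/n₁.
θ_c = arcsin(0.9681) = 75.48°.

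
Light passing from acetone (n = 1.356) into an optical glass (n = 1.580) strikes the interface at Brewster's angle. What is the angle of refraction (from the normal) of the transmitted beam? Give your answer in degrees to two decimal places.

θ_B = arctan(n₂/n₁) = arctan(1.580/1.356) = 49.36°.
At Brewster's angle the reflected and refracted rays are perpendicular, so θ_t = 90° − θ_B = 90° − 49.36° = 40.64°.

θ_t ≈ 40.64°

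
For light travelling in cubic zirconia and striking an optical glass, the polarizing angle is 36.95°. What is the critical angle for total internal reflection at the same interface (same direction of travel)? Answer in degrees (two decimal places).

From Brewster, n₂/n₁ = tan θ_B = tan 36.95° = 0.7522.
Then sin θ_c = n₂/n₁ = 0.7522, so θ_c = arcsin 0.7522 = 48.78°.

θ_c ≈ 48.78°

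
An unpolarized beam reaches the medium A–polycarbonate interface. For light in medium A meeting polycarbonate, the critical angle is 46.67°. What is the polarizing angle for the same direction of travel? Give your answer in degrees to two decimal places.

At the critical angle sin θ_c = n₂/n₁, giving n₂/n₁ = sin 46.67° = 0.7274.
Then tan θ_B = n₂/n₁ = 0.7274, so θ_B = arctan 0.7274 = 36.03°.

θ_B ≈ 36.03°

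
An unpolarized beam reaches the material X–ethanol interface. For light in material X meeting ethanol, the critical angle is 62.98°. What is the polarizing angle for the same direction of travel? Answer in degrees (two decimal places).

θ_B ≈ 41.70°

At the critical angle sin θ_c = n₂/n₁, giving n₂/n₁ = sin 62.98° = 0.8908.
Then tan θ_B = n₂/n₁ = 0.8908, so θ_B = arctan 0.8908 = 41.70°.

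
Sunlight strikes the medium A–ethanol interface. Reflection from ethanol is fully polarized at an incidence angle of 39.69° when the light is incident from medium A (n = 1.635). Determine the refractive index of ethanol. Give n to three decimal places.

n ≈ 1.357

Full polarization of the reflected beam means tan θ_B = n₂/n₁, where n₁ is the incident medium (medium A).
n₂ = n₁ tan θ_B = 1.635 × tan 39.69° = 1.357.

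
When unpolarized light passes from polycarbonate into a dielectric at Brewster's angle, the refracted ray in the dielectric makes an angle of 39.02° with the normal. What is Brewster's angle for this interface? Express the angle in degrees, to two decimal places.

Since the reflected and refracted rays are at right angles at the polarizing angle, θ_B + θ_t = 90°.
So θ_B = 90° − θ_t = 90° − 39.02° = 50.98°.

θ_B ≈ 50.98°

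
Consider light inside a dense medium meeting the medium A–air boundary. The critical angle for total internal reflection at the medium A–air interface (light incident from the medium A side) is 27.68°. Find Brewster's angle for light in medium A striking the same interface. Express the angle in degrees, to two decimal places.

n₂/n₁ = sin θ_c = sin 27.68° = 0.4645.
tan θ_B equals the same ratio, so θ_B = arctan(0.4645) = 24.92°.

θ_B ≈ 24.92°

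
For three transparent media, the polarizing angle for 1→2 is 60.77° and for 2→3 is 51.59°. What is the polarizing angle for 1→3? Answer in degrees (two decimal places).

θ_B ≈ 66.07°

Each Brewster angle gives a ratio: n₂/n₁ = tan 60.77° = 1.7871, n₃/n₂ = tan 51.59° = 1.2612.
Multiplying, n₃/n₁ = 1.7871 × 1.2612 = 2.2539, and θ_B(1→3) = arctan 2.2539 = 66.07°.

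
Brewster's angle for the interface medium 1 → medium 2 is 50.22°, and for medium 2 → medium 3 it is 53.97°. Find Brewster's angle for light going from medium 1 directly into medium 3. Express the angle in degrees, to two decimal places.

tan θ_B(1→2) = n₂/n₁ = tan 50.22° = 1.2011.
tan θ_B(2→3) = n₃/n₂ = tan 53.97° = 1.3749.
So n₃/n₁ = (n₂/n₁)(n₃/n₂) = 1.2011 × 1.3749 = 1.6513.
θ_B(1→3) = arctan(1.6513) = 58.80°.

θ_B ≈ 58.80°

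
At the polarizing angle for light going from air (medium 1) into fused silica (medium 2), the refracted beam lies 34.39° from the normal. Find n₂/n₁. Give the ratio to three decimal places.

At Brewster incidence θ_B = 90° − θ_t = 90° − 34.39° = 55.61°.
Then n₂/n₁ = tan θ_B = tan 55.61° = 1.461.

n₂/n₁ ≈ 1.461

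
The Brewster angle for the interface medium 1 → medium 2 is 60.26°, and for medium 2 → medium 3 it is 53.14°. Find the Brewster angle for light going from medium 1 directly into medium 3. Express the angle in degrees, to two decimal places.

n₂/n₁ = tan 60.26° = 1.7503 and n₃/n₂ = tan 53.14° = 1.3338.
Multiplying, n₃/n₁ = 1.7503 × 1.3338 = 2.3346, and θ_B(1→3) = arctan 2.3346 = 66.81°.

θ_B ≈ 66.81°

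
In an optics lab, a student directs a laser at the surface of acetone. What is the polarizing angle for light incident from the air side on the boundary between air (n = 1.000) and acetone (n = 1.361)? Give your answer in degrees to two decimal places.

Brewster's condition: tan θ_B = n₂/n₁ = 1.361/1.000 = 1.3610. Taking the arctangent, θ_B = 53.69°.

θ_B ≈ 53.69°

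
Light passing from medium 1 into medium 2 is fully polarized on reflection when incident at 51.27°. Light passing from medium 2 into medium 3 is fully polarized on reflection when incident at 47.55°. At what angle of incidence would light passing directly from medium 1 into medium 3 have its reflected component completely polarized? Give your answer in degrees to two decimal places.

θ_B ≈ 53.74°

Each Brewster angle gives a ratio: n₂/n₁ = tan 51.27° = 1.2469, n₃/n₂ = tan 47.55° = 1.0932.
Multiplying, n₃/n₁ = 1.2469 × 1.0932 = 1.3631, and θ_B(1→3) = arctan 1.3631 = 53.74°.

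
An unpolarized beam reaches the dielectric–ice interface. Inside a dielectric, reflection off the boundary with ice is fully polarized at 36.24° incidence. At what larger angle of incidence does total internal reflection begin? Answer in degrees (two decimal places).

θ_c ≈ 47.14°

n₂/n₁ = tan 36.24° = 0.7330; the critical angle satisfies sin θ_c = n₂/n₁.
θ_c = arcsin(0.7330) = 47.14°.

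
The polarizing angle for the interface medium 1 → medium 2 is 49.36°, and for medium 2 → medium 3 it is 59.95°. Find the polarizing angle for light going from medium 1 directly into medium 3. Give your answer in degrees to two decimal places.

Each Brewster angle gives a ratio: n₂/n₁ = tan 49.36° = 1.1651, n₃/n₂ = tan 59.95° = 1.7286.
So n₃/n₁ = (n₂/n₁)(n₃/n₂) = 1.1651 × 1.7286 = 2.0139.
θ_B(1→3) = arctan(2.0139) = 63.59°.

θ_B ≈ 63.59°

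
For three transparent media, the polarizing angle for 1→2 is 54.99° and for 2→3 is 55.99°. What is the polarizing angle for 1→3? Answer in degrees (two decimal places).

θ_B ≈ 64.70°

tan θ_B(1→2) = n₂/n₁ = tan 54.99° = 1.4276.
tan θ_B(2→3) = n₃/n₂ = tan 55.99° = 1.4820.
So n₃/n₁ = (n₂/n₁)(n₃/n₂) = 1.4276 × 1.4820 = 2.1157.
θ_B(1→3) = arctan(2.1157) = 64.70°.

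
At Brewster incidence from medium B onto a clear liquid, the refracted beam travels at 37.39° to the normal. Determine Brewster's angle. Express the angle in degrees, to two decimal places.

θ_B ≈ 52.61°

Since the reflected and refracted rays are at right angles at the polarizing angle, θ_B + θ_t = 90°.
So θ_B = 90° − θ_t = 90° − 37.39° = 52.61°.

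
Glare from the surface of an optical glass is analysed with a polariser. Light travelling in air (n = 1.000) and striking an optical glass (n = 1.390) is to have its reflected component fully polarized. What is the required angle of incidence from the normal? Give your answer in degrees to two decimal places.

θ_B ≈ 54.27°

Here n₂/n₁ = 1.390/1.000 = 1.3900, and Brewster's law gives tan θ_B = n₂/n₁.
θ_B = arctan(1.3900) = 54.27°.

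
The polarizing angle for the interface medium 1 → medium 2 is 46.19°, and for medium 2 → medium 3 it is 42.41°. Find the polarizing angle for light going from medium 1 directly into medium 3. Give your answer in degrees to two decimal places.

n₂/n₁ = tan 46.19° = 1.0424 and n₃/n₂ = tan 42.41° = 0.9134.
Multiplying, n₃/n₁ = 1.0424 × 0.9134 = 0.9522, and θ_B(1→3) = arctan 0.9522 = 43.60°.

θ_B ≈ 43.60°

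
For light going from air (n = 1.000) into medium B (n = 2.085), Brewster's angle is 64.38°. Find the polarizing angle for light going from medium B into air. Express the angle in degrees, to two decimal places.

tan θ_B' = n₁/n₂ = 1/tan θ_B, so θ_B' = 90° − θ_B.
θ_B' = 90° − 64.38° = 25.62°.

θ_B' ≈ 25.62°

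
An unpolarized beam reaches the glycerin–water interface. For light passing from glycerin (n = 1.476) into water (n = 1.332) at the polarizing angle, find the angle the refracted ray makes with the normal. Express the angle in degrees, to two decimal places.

θ_B = arctan(n₂/n₁) = arctan(1.332/1.476) = 42.06°.
Since θ_B + θ_t = 90° at Brewster incidence, θ_t = 90° − 42.06° = 47.94°.

θ_t ≈ 47.94°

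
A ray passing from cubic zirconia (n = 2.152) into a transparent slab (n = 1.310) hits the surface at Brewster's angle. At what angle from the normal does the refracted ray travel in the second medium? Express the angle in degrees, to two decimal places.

θ_t ≈ 58.67°

tan θ_B = n₂/n₁ = 1.310/2.152 = 0.6087, so θ_B = 31.33°.
Since θ_B + θ_t = 90° at Brewster incidence, θ_t = 90° − 31.33° = 58.67°.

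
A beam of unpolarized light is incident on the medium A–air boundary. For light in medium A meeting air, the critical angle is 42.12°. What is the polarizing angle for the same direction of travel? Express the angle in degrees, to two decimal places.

θ_B ≈ 33.85°

n₂/n₁ = sin θ_c = sin 42.12° = 0.6707.
tan θ_B equals the same ratio, so θ_B = arctan(0.6707) = 33.85°.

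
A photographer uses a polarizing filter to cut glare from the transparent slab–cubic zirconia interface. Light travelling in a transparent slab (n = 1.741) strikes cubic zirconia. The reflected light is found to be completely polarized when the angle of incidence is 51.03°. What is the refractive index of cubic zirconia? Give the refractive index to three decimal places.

n ≈ 2.152

Full polarization of the reflected beam means tan θ_B = n₂/n₁, where n₁ is the incident medium (a transparent slab).
n₂ = n₁ tan θ_B = 1.741 × tan 51.03° = 2.152.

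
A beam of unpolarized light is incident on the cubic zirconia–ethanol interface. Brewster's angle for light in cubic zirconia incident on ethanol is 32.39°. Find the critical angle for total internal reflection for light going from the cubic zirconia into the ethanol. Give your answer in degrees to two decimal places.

n₂/n₁ = tan 32.39° = 0.6344; the critical angle satisfies sin θ_c = n₂/n₁.
θ_c = arcsin(0.6344) = 39.37°.

θ_c ≈ 39.37°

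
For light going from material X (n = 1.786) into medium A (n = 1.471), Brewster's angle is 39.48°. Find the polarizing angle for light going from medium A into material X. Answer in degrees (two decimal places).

θ_B' ≈ 50.52°

Reversing the direction swaps n₁ and n₂, so tan θ_B' = 1/tan θ_B and θ_B' = 90° − θ_B.
Hence θ_B' = 90° − 39.48° = 50.52°.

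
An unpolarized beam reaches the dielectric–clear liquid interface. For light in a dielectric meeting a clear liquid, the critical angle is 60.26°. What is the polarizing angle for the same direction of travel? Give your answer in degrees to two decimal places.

θ_B ≈ 40.97°

At the critical angle sin θ_c = n₂/n₁, giving n₂/n₁ = sin 60.26° = 0.8683.
Then tan θ_B = n₂/n₁ = 0.8683, so θ_B = arctan 0.8683 = 40.97°.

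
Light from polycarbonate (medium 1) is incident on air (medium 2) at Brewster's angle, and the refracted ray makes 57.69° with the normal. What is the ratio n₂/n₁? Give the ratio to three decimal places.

At Brewster incidence θ_B = 90° − θ_t = 90° − 57.69° = 32.31°.
Then n₂/n₁ = tan θ_B = tan 32.31° = 0.632.

n₂/n₁ ≈ 0.632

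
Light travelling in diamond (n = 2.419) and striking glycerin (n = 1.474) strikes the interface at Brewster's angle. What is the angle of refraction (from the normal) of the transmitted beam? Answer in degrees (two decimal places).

θ_B = arctan(n₂/n₁) = arctan(1.474/2.419) = 31.36°.
Since θ_B + θ_t = 90° at Brewster incidence, θ_t = 90° − 31.36° = 58.64°.

θ_t ≈ 58.64°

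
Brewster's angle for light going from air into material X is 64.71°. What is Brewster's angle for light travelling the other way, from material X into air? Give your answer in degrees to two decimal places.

tan θ_B' = n₁/n₂ = 1/tan θ_B, so θ_B' = 90° − θ_B.
θ_B' = 90° − 64.71° = 25.29°.

θ_B' ≈ 25.29°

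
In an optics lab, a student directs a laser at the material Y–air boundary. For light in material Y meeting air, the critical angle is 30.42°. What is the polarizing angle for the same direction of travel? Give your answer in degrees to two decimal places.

θ_B ≈ 26.85°

n₂/n₁ = sin θ_c = sin 30.42° = 0.5063.
tan θ_B equals the same ratio, so θ_B = arctan(0.5063) = 26.85°.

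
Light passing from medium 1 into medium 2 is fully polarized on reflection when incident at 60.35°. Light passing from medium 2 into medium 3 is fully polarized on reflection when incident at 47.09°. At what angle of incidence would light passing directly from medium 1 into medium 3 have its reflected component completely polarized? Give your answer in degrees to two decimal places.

θ_B ≈ 62.11°

n₂/n₁ = tan 60.35° = 1.7567 and n₃/n₂ = tan 47.09° = 1.0758.
Multiplying, n₃/n₁ = 1.7567 × 1.0758 = 1.8898, and θ_B(1→3) = arctan 1.8898 = 62.11°.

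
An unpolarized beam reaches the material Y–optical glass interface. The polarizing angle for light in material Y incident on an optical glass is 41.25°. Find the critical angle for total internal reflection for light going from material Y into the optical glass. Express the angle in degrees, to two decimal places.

θ_c ≈ 61.28°

From Brewster, n₂/n₁ = tan θ_B = tan 41.25° = 0.8770.
Then sin θ_c = n₂/n₁ = 0.8770, so θ_c = arcsin 0.8770 = 61.28°.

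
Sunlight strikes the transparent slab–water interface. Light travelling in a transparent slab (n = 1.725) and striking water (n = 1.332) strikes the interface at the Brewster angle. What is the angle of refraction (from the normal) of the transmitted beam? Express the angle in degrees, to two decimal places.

First find Brewster's angle: tan θ_B = 1.332/1.725 = 0.7722, giving θ_B = 37.67°.
At Brewster's angle the reflected and refracted rays are perpendicular, so θ_t = 90° − θ_B = 90° − 37.67° = 52.33°.

θ_t ≈ 52.33°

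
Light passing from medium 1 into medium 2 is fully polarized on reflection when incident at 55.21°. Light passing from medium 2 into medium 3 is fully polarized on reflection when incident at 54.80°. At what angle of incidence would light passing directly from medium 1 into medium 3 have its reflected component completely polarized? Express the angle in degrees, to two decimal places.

tan θ_B(1→2) = n₂/n₁ = tan 55.21° = 1.4393.
tan θ_B(2→3) = n₃/n₂ = tan 54.80° = 1.4176.
n₃/n₁ = 2.0404. Then tan θ_B(1→3) = n₃/n₁, so θ_B(1→3) = arctan(2.0404) = 63.89°.

θ_B ≈ 63.89°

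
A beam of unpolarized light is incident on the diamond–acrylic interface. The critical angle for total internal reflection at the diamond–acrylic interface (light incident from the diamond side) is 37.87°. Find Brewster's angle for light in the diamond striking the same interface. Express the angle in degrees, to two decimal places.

θ_B ≈ 31.54°

At the critical angle sin θ_c = n₂/n₁, giving n₂/n₁ = sin 37.87° = 0.6139.
Then tan θ_B = n₂/n₁ = 0.6139, so θ_B = arctan 0.6139 = 31.54°.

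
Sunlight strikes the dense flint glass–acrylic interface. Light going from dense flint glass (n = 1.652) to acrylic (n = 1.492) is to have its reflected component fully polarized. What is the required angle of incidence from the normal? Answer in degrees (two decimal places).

The reflected p-component vanishes when tan θ_B = n₂/n₁.
Brewster's condition: tan θ_B = n₂/n₁ = 1.492/1.652 = 0.9031.
θ_B = arctan(0.9031) = 42.09°.

θ_B ≈ 42.09°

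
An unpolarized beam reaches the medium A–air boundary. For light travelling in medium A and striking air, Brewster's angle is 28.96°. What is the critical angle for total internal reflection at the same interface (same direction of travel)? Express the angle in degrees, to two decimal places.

n₂/n₁ = tan 28.96° = 0.5534; the critical angle satisfies sin θ_c = n₂/n₁.
θ_c = arcsin(0.5534) = 33.60°.

θ_c ≈ 33.60°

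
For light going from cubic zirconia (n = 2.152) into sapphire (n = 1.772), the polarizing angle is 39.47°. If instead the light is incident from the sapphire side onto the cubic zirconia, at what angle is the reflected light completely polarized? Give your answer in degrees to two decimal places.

θ_B' ≈ 50.53°

The two Brewster angles are complementary: θ_B' = 90° − θ_B = 90° − 39.47° = 50.53°.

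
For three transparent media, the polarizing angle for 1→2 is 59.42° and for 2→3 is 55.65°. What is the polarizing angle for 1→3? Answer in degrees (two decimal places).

θ_B ≈ 68.01°

tan θ_B(1→2) = n₂/n₁ = tan 59.42° = 1.6923.
tan θ_B(2→3) = n₃/n₂ = tan 55.65° = 1.4632.
So n₃/n₁ = (n₂/n₁)(n₃/n₂) = 1.6923 × 1.4632 = 2.4761.
θ_B(1→3) = arctan(2.4761) = 68.01°.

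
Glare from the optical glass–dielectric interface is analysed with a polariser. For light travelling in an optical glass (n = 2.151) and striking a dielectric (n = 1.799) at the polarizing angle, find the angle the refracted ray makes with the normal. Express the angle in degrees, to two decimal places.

θ_t ≈ 50.09°

θ_B = arctan(n₂/n₁) = arctan(1.799/2.151) = 39.91°.
Since θ_B + θ_t = 90° at Brewster incidence, θ_t = 90° − 39.91° = 50.09°.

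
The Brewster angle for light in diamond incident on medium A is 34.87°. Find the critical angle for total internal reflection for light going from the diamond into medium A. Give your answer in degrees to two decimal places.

n₂/n₁ = tan 34.87° = 0.6968; the critical angle satisfies sin θ_c = n₂/n₁.
θ_c = arcsin(0.6968) = 44.17°.

θ_c ≈ 44.17°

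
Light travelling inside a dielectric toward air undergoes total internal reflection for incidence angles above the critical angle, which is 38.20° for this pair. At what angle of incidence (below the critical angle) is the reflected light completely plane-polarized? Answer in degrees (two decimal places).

θ_B ≈ 31.73°

n₂/n₁ = sin θ_c = sin 38.20° = 0.6184.
tan θ_B equals the same ratio, so θ_B = arctan(0.6184) = 31.73°.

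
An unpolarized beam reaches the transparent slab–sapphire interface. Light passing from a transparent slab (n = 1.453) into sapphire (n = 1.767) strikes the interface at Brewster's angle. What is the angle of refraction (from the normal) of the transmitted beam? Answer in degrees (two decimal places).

θ_B = arctan(n₂/n₁) = arctan(1.767/1.453) = 50.57°.
The refracted ray is perpendicular to the reflected ray, so θ_t = 90° − θ_B = 39.43°.

θ_t ≈ 39.43°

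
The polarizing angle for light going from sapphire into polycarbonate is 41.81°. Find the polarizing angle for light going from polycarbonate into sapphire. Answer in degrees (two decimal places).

Reversing the direction swaps n₁ and n₂, so tan θ_B' = 1/tan θ_B and θ_B' = 90° − θ_B.
Hence θ_B' = 90° − 41.81° = 48.19°.

θ_B' ≈ 48.19°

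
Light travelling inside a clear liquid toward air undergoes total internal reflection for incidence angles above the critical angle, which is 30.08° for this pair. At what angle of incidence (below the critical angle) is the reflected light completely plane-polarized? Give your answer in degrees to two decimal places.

θ_B ≈ 26.62°

n₂/n₁ = sin θ_c = sin 30.08° = 0.5012.
tan θ_B equals the same ratio, so θ_B = arctan(0.5012) = 26.62°.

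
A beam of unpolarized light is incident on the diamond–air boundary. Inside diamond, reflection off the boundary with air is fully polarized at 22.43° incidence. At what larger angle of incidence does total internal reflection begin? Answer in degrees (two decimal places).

θ_c ≈ 24.38°

tan θ_B = n₂/n₁ = tan 22.43° = 0.4128.
Total internal reflection: sin θ_c = n₂/n₁ = 0.4128.
θ_c = arcsin(0.4128) = 24.38°.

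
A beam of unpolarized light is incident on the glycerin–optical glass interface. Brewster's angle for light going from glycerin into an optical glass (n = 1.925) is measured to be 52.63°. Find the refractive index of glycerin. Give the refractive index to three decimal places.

Full polarization of the reflected beam means tan θ_B = n₂/n₁, where n₁ is the incident medium (glycerin).
n₁ = n₂ / tan θ_B = 1.925 / tan 52.63° = 1.470.

n ≈ 1.470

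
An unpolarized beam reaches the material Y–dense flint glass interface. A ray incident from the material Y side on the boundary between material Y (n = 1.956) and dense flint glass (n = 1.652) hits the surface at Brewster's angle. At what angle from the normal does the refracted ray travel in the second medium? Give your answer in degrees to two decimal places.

tan θ_B = n₂/n₁ = 1.652/1.956 = 0.8446, so θ_B = 40.18°.
At Brewster's angle the reflected and refracted rays are perpendicular, so θ_t = 90° − θ_B = 90° − 40.18° = 49.82°.

θ_t ≈ 49.82°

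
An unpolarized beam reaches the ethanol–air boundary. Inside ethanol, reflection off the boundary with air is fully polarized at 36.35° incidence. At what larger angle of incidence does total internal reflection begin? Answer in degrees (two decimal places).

θ_c ≈ 47.38°

n₂/n₁ = tan 36.35° = 0.7359; the critical angle satisfies sin θ_c = n₂/n₁.
θ_c = arcsin(0.7359) = 47.38°.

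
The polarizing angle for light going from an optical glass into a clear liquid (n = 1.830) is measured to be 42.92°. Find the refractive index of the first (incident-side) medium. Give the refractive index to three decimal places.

At the polarizing angle, tan θ_B = n₂/n₁ with n₁ on the incident side (an optical glass) and n₂ on the transmitted side (a clear liquid).
n₁ = n₂ / tan θ_B = 1.830 / tan 42.92° = 1.968.

n ≈ 1.968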